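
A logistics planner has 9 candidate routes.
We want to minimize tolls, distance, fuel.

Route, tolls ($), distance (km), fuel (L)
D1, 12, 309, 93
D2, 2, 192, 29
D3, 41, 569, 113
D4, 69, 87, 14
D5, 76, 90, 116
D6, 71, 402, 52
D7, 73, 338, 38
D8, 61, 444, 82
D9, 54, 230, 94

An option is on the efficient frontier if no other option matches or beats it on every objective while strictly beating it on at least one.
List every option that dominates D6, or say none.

D2, D4

D2: tolls 2≤71, distance 192≤402, fuel 29≤52 — dominates D6.
D4: tolls 69≤71, distance 87≤402, fuel 14≤52 — dominates D6.
Others (D1, D3, D5, D7, D8, D9) are each worse than D6 on at least one objective.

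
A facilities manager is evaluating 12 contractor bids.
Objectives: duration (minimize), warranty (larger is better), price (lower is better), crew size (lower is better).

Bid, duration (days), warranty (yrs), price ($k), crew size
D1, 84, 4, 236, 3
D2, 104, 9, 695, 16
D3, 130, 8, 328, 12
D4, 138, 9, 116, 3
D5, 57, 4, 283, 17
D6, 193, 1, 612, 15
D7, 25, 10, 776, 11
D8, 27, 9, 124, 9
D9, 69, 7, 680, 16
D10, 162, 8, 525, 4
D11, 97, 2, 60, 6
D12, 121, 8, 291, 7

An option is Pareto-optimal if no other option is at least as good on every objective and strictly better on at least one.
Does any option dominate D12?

No

D1: worse on warranty (4 vs 8).
D2: worse on price (695 vs 291).
D3: worse on duration (130 vs 121).
D4: worse on duration (138 vs 121).
D5: worse on warranty (4 vs 8).
D6: worse on duration (193 vs 121).
D7: worse on price (776 vs 291).
D8: worse on crew size (9 vs 7).
D9: worse on warranty (7 vs 8).
D10: worse on duration (162 vs 121).
D11: worse on warranty (2 vs 8).
No option is at least as good as D12 on every objective and strictly better on one.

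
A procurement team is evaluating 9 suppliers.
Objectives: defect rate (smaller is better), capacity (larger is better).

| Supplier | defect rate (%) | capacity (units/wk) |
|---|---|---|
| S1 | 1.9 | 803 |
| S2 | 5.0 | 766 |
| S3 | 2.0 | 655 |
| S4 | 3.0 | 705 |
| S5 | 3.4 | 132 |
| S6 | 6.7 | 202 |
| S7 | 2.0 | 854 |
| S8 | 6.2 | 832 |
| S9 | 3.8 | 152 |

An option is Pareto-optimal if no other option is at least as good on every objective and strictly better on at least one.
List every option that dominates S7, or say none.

none

S1: worse on capacity (803 vs 854).
S2: worse on defect rate (5.0 vs 2.0).
S3: worse on capacity (655 vs 854).
S4: worse on defect rate (3.0 vs 2.0).
S5: worse on defect rate (3.4 vs 2.0).
S6: worse on defect rate (6.7 vs 2.0).
S8: worse on defect rate (6.2 vs 2.0).
S9: worse on defect rate (3.8 vs 2.0).
No option dominates S7.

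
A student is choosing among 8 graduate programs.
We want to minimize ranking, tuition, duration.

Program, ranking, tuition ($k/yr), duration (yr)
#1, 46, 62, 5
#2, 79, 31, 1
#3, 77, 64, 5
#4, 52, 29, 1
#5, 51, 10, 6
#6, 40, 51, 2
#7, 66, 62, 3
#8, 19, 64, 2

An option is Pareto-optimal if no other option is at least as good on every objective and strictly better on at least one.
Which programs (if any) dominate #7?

#4, #6

#4: ranking 52≤66, tuition 29≤62, duration 1≤3 — dominates #7.
#6: ranking 40≤66, tuition 51≤62, duration 2≤3 — dominates #7.
Others (#1, #2, #3, #5, #8) are each worse than #7 on at least one objective.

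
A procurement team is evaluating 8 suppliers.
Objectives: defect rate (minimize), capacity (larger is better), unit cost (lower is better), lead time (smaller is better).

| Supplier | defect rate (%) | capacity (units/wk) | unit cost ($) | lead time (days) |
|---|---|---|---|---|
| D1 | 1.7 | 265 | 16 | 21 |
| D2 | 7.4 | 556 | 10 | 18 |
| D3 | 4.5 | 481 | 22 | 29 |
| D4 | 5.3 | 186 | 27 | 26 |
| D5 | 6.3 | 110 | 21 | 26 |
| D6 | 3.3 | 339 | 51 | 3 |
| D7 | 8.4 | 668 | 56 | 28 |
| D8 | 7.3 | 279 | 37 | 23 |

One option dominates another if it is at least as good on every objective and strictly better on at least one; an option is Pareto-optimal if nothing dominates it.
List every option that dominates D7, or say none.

D1: worse on capacity (265 vs 668).
D2: worse on capacity (556 vs 668).
D3: worse on capacity (481 vs 668).
D4: worse on capacity (186 vs 668).
D5: worse on capacity (110 vs 668).
D6: worse on capacity (339 vs 668).
D8: worse on capacity (279 vs 668).
No option dominates D7.

none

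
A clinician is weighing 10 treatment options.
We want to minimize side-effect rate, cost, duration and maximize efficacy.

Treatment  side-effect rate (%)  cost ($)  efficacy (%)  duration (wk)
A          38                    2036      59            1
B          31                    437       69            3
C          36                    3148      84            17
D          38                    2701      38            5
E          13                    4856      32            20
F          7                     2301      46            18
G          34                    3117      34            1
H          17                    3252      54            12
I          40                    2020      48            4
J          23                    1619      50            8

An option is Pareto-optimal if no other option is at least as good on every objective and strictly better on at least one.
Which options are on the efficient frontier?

A, B, C, F, G, H, J

A: not dominated.
B: not dominated (best cost).
C: not dominated (best efficacy).
D: dominated by A (side-effect rate 38≤38, cost 2036≤2701, efficacy 59≥38, duration 1≤5).
E: dominated by F (side-effect rate 7≤13, cost 2301≤4856, efficacy 46≥32, duration 18≤20).
F: not dominated (best side-effect rate).
G: not dominated.
H: not dominated.
I: dominated by B (side-effect rate 31≤40, cost 437≤2020, efficacy 69≥48, duration 3≤4).
J: not dominated.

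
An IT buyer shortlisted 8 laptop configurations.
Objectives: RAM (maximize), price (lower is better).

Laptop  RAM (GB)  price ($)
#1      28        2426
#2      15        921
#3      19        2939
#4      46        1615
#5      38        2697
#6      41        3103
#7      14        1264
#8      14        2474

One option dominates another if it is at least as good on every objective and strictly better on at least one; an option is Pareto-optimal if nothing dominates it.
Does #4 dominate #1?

#4 vs #1: RAM 46≥28, price 1615≤2426 — #4 is at least as good on every objective with at least one strict improvement.

Yes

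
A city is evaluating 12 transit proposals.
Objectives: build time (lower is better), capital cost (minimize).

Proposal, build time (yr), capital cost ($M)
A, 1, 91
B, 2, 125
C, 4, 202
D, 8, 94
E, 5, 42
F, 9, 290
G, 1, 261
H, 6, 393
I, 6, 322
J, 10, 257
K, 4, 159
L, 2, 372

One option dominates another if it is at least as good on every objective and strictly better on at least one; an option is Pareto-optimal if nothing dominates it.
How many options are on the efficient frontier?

A: not dominated.
B: dominated by A (build time 1≤2, capital cost 91≤125).
C: dominated by A (build time 1≤4, capital cost 91≤202).
D: dominated by A (build time 1≤8, capital cost 91≤94).
E: not dominated (best capital cost).
F: dominated by A (build time 1≤9, capital cost 91≤290).
G: dominated by A (build time 1≤1, capital cost 91≤261).
H: dominated by A (build time 1≤6, capital cost 91≤393).
I: dominated by A (build time 1≤6, capital cost 91≤322).
J: dominated by A (build time 1≤10, capital cost 91≤257).
K: dominated by A (build time 1≤4, capital cost 91≤159).
L: dominated by A (build time 1≤2, capital cost 91≤372).
Pareto-optimal: A, E → 2.

2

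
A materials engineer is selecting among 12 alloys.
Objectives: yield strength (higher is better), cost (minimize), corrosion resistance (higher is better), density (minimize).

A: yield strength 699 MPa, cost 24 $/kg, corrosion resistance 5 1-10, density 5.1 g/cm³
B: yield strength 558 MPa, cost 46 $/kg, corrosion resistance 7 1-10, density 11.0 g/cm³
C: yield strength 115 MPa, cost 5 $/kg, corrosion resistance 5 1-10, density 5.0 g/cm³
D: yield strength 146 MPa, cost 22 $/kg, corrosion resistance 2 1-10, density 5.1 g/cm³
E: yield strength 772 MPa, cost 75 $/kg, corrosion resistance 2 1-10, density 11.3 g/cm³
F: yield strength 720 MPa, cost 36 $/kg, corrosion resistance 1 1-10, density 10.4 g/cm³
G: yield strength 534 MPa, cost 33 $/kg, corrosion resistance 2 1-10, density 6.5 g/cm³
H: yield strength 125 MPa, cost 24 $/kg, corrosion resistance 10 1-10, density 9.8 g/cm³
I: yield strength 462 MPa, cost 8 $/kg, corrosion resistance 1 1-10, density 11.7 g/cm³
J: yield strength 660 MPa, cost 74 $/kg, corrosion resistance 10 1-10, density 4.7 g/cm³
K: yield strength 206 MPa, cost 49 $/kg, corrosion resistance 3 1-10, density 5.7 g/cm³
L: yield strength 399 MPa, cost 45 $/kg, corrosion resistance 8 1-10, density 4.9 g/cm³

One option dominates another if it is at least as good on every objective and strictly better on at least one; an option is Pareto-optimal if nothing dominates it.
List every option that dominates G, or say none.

A: yield strength 699≥534, cost 24≤33, corrosion resistance 5≥2, density 5.1≤6.5 — dominates G.
Others (B, C, D, E, F, H, I, J, K, L) are each worse than G on at least one objective.

A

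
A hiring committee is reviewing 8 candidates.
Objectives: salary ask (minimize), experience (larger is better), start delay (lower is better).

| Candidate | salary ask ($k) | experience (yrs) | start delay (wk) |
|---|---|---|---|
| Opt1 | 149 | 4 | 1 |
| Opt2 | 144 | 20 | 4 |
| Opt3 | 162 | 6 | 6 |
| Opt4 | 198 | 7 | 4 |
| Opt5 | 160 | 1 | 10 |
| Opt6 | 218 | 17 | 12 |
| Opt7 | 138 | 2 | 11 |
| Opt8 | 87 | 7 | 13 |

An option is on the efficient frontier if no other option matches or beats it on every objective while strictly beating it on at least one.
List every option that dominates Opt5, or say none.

Opt1: salary ask 149≤160, experience 4≥1, start delay 1≤10 — dominates Opt5.
Opt2: salary ask 144≤160, experience 20≥1, start delay 4≤10 — dominates Opt5.
Others (Opt3, Opt4, Opt6, Opt7, Opt8) are each worse than Opt5 on at least one objective.

Opt1, Opt2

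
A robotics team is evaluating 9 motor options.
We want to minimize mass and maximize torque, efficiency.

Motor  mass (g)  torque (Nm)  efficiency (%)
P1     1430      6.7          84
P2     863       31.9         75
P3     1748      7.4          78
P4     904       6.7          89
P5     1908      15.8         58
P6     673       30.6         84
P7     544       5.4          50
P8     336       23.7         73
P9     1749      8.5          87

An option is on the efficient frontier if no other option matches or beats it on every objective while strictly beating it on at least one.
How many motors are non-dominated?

5

P1: dominated by P4 (mass 904≤1430, torque 6.7≥6.7, efficiency 89≥84).
P2: not dominated (best torque).
P3: dominated by P6 (mass 673≤1748, torque 30.6≥7.4, efficiency 84≥78).
P4: not dominated (best efficiency).
P5: dominated by P2 (mass 863≤1908, torque 31.9≥15.8, efficiency 75≥58).
P6: not dominated.
P7: dominated by P8 (mass 336≤544, torque 23.7≥5.4, efficiency 73≥50).
P8: not dominated (best mass).
P9: not dominated.
Pareto-optimal: P2, P4, P6, P8, P9 → 5.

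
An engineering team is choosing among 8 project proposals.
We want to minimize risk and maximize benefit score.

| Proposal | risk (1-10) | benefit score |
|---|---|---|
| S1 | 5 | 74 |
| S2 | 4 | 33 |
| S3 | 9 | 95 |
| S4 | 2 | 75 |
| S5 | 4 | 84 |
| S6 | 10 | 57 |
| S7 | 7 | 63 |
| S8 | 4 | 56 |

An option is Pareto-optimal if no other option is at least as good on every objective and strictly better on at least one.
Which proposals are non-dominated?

S1: dominated by S4 (risk 2≤5, benefit score 75≥74).
S2: dominated by S4 (risk 2≤4, benefit score 75≥33).
S3: not dominated (best benefit score).
S4: not dominated (best risk).
S5: not dominated.
S6: dominated by S1 (risk 5≤10, benefit score 74≥57).
S7: dominated by S1 (risk 5≤7, benefit score 74≥63).
S8: dominated by S4 (risk 2≤4, benefit score 75≥56).

S3, S4, S5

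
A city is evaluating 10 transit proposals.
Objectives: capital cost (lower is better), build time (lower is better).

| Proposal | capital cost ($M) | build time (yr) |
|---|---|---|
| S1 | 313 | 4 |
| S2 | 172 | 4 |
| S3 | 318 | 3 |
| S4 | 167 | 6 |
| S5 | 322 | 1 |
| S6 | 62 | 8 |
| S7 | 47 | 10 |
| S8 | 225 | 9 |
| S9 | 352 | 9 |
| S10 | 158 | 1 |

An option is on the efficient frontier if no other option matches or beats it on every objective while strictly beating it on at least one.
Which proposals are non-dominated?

S6, S7, S10

S1: dominated by S2 (capital cost 172≤313, build time 4≤4).
S2: dominated by S10 (capital cost 158≤172, build time 1≤4).
S3: dominated by S10 (capital cost 158≤318, build time 1≤3).
S4: dominated by S10 (capital cost 158≤167, build time 1≤6).
S5: dominated by S10 (capital cost 158≤322, build time 1≤1).
S6: not dominated.
S7: not dominated (best capital cost).
S8: dominated by S2 (capital cost 172≤225, build time 4≤9).
S9: dominated by S1 (capital cost 313≤352, build time 4≤9).
S10: not dominated.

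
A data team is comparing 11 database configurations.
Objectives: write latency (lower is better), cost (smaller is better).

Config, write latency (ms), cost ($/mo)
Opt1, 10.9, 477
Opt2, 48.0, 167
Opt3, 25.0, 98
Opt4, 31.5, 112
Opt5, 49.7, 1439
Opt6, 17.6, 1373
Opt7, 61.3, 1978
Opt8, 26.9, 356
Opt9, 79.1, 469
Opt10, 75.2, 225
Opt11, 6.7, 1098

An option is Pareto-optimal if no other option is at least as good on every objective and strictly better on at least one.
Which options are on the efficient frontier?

Opt1, Opt3, Opt11

Opt1: not dominated.
Opt2: dominated by Opt3 (write latency 25.0≤48.0, cost 98≤167).
Opt3: not dominated (best cost).
Opt4: dominated by Opt3 (write latency 25.0≤31.5, cost 98≤112).
Opt5: dominated by Opt1 (write latency 10.9≤49.7, cost 477≤1439).
Opt6: dominated by Opt1 (write latency 10.9≤17.6, cost 477≤1373).
Opt7: dominated by Opt1 (write latency 10.9≤61.3, cost 477≤1978).
Opt8: dominated by Opt3 (write latency 25.0≤26.9, cost 98≤356).
Opt9: dominated by Opt2 (write latency 48.0≤79.1, cost 167≤469).
Opt10: dominated by Opt2 (write latency 48.0≤75.2, cost 167≤225).
Opt11: not dominated (best write latency).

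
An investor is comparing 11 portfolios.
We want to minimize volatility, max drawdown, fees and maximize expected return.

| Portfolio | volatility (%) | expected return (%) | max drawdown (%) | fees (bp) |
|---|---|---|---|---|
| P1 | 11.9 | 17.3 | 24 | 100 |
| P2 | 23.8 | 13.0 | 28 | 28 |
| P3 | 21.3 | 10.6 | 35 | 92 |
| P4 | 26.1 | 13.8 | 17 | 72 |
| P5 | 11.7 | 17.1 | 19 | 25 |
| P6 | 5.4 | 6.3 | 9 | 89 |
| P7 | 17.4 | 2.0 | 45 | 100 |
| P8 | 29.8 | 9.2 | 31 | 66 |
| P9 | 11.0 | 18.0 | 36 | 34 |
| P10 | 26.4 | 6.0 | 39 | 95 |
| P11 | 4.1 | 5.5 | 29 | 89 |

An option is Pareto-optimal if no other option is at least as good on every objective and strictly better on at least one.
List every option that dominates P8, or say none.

P2: volatility 23.8≤29.8, expected return 13.0≥9.2, max drawdown 28≤31, fees 28≤66 — dominates P8.
P5: volatility 11.7≤29.8, expected return 17.1≥9.2, max drawdown 19≤31, fees 25≤66 — dominates P8.
Others (P1, P3, P4, P6, P7, P9, P10, P11) are each worse than P8 on at least one objective.

P2, P5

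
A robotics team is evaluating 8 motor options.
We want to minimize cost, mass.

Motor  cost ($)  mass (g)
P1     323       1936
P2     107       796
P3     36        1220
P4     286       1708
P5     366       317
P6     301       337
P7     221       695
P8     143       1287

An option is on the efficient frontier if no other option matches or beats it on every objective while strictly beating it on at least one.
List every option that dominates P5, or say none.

P1: worse on mass (1936 vs 317).
P2: worse on mass (796 vs 317).
P3: worse on mass (1220 vs 317).
P4: worse on mass (1708 vs 317).
P6: worse on mass (337 vs 317).
P7: worse on mass (695 vs 317).
P8: worse on mass (1287 vs 317).
No option dominates P5.

none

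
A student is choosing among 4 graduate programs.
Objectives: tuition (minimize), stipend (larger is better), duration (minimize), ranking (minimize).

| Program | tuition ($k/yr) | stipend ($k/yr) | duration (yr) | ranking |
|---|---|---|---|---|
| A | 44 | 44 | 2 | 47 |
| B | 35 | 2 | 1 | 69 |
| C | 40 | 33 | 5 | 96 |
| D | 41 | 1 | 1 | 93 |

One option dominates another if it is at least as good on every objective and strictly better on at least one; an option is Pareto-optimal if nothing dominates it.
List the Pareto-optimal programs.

A, B, C

A: not dominated (best stipend).
B: not dominated (best tuition).
C: not dominated.
D: dominated by B (tuition 35≤41, stipend 2≥1, duration 1≤1, ranking 69≤93).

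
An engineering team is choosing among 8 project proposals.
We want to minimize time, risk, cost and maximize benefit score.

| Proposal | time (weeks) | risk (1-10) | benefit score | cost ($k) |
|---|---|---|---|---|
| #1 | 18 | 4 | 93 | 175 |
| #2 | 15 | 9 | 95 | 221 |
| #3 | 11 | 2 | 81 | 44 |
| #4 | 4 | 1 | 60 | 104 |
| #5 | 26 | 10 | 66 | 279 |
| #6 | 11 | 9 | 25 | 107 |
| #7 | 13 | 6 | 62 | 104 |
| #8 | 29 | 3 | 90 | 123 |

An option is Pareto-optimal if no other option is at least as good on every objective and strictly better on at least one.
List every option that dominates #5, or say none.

#1, #2, #3

#1: time 18≤26, risk 4≤10, benefit score 93≥66, cost 175≤279 — dominates #5.
#2: time 15≤26, risk 9≤10, benefit score 95≥66, cost 221≤279 — dominates #5.
#3: time 11≤26, risk 2≤10, benefit score 81≥66, cost 44≤279 — dominates #5.
Others (#4, #6, #7, #8) are each worse than #5 on at least one objective.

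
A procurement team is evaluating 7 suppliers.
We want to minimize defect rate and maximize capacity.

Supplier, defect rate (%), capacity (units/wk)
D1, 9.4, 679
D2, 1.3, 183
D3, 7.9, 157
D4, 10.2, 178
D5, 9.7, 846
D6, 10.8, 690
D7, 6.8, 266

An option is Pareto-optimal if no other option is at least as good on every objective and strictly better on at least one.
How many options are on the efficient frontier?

4

D1: not dominated.
D2: not dominated (best defect rate).
D3: dominated by D2 (defect rate 1.3≤7.9, capacity 183≥157).
D4: dominated by D1 (defect rate 9.4≤10.2, capacity 679≥178).
D5: not dominated (best capacity).
D6: dominated by D5 (defect rate 9.7≤10.8, capacity 846≥690).
D7: not dominated.
Pareto-optimal: D1, D2, D5, D7 → 4.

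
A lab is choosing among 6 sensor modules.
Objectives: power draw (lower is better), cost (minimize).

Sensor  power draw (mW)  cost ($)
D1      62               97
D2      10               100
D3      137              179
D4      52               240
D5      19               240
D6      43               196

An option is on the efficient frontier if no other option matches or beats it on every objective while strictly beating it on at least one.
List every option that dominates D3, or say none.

D1, D2

D1: power draw 62≤137, cost 97≤179 — dominates D3.
D2: power draw 10≤137, cost 100≤179 — dominates D3.
Others (D4, D5, D6) are each worse than D3 on at least one objective.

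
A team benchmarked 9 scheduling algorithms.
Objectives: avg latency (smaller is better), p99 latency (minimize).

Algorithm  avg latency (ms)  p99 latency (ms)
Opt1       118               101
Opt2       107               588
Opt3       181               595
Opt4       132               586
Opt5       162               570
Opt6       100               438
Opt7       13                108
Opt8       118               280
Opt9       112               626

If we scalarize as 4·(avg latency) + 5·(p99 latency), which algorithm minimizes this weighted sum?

Opt7

Opt1: 4·118 + 5·101 = 977
Opt2: 4·107 + 5·588 = 3368
Opt3: 4·181 + 5·595 = 3699
Opt4: 4·132 + 5·586 = 3458
Opt5: 4·162 + 5·570 = 3498
Opt6: 4·100 + 5·438 = 2590
Opt7: 4·13 + 5·108 = 592
Opt8: 4·118 + 5·280 = 1872
Opt9: 4·112 + 5·626 = 3578
Lowest: Opt7 at 592.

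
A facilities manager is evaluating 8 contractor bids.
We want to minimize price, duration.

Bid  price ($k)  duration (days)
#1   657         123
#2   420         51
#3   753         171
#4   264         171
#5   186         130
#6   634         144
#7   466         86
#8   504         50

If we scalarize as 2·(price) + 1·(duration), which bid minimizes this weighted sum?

#5

#1: 2·657 + 1·123 = 1437
#2: 2·420 + 1·51 = 891
#3: 2·753 + 1·171 = 1677
#4: 2·264 + 1·171 = 699
#5: 2·186 + 1·130 = 502
#6: 2·634 + 1·144 = 1412
#7: 2·466 + 1·86 = 1018
#8: 2·504 + 1·50 = 1058
Lowest: #5 at 502.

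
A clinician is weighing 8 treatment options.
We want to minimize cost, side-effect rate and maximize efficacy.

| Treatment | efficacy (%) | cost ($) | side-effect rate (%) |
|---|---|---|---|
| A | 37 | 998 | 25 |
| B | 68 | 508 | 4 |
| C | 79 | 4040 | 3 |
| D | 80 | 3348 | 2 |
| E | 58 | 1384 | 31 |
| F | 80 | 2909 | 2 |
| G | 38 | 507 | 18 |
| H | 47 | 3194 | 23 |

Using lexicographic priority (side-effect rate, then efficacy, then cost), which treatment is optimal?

First minimize side-effect rate: best is 2, kept {D, F}.
Then maximize efficacy: best is 80, kept {D, F}.
Then minimize cost: best is 2909, kept {F}.

F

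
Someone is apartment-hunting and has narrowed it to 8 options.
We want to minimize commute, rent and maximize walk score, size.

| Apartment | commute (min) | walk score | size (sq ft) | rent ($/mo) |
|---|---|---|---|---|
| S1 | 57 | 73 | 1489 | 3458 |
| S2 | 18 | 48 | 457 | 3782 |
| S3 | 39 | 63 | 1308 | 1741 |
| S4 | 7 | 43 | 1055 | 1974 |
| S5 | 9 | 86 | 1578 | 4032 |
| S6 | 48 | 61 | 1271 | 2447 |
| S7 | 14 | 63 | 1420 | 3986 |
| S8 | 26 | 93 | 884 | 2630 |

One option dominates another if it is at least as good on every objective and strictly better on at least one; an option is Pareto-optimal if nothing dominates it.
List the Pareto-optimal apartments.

S1: not dominated.
S2: not dominated.
S3: not dominated (best rent).
S4: not dominated (best commute).
S5: not dominated (best size).
S6: dominated by S3 (commute 39≤48, walk score 63≥61, size 1308≥1271, rent 1741≤2447).
S7: not dominated.
S8: not dominated (best walk score).

S1, S2, S3, S4, S5, S7, S8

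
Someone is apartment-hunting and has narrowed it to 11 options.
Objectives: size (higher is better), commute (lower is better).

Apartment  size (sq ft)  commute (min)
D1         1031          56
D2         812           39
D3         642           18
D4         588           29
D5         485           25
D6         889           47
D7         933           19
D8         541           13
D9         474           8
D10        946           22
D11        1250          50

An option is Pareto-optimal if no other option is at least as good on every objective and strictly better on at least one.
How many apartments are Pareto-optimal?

6

D1: dominated by D11 (size 1250≥1031, commute 50≤56).
D2: dominated by D7 (size 933≥812, commute 19≤39).
D3: not dominated.
D4: dominated by D3 (size 642≥588, commute 18≤29).
D5: dominated by D3 (size 642≥485, commute 18≤25).
D6: dominated by D7 (size 933≥889, commute 19≤47).
D7: not dominated.
D8: not dominated.
D9: not dominated (best commute).
D10: not dominated.
D11: not dominated (best size).
Pareto-optimal: D3, D7, D8, D9, D10, D11 → 6.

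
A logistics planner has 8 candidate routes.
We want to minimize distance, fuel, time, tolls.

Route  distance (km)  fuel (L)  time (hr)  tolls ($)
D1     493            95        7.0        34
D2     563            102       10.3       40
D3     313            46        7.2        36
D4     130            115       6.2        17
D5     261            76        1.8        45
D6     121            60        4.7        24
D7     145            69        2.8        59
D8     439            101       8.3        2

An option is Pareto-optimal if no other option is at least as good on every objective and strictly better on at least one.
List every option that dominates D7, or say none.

none

D1: worse on distance (493 vs 145).
D2: worse on distance (563 vs 145).
D3: worse on distance (313 vs 145).
D4: worse on fuel (115 vs 69).
D5: worse on distance (261 vs 145).
D6: worse on time (4.7 vs 2.8).
D8: worse on distance (439 vs 145).
No option dominates D7.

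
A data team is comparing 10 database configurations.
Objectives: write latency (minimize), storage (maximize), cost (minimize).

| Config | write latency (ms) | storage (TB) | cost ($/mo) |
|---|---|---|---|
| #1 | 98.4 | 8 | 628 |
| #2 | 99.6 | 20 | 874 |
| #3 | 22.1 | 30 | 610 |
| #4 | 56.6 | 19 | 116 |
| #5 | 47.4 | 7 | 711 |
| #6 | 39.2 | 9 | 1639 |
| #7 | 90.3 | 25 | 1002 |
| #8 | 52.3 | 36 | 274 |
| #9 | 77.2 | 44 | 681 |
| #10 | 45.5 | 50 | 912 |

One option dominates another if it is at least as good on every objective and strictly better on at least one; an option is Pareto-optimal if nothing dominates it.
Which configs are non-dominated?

#3, #4, #8, #9, #10

#1: dominated by #3 (write latency 22.1≤98.4, storage 30≥8, cost 610≤628).
#2: dominated by #3 (write latency 22.1≤99.6, storage 30≥20, cost 610≤874).
#3: not dominated (best write latency).
#4: not dominated (best cost).
#5: dominated by #3 (write latency 22.1≤47.4, storage 30≥7, cost 610≤711).
#6: dominated by #3 (write latency 22.1≤39.2, storage 30≥9, cost 610≤1639).
#7: dominated by #3 (write latency 22.1≤90.3, storage 30≥25, cost 610≤1002).
#8: not dominated.
#9: not dominated.
#10: not dominated (best storage).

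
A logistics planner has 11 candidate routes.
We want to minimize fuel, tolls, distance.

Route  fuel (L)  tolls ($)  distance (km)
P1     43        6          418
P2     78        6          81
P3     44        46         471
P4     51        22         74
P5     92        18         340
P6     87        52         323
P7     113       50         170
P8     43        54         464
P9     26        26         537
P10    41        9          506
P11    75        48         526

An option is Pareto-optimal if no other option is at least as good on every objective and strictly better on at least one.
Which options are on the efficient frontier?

P1, P2, P4, P9, P10

P1: not dominated.
P2: not dominated.
P3: dominated by P1 (fuel 43≤44, tolls 6≤46, distance 418≤471).
P4: not dominated (best distance).
P5: dominated by P2 (fuel 78≤92, tolls 6≤18, distance 81≤340).
P6: dominated by P2 (fuel 78≤87, tolls 6≤52, distance 81≤323).
P7: dominated by P2 (fuel 78≤113, tolls 6≤50, distance 81≤170).
P8: dominated by P1 (fuel 43≤43, tolls 6≤54, distance 418≤464).
P9: not dominated (best fuel).
P10: not dominated.
P11: dominated by P1 (fuel 43≤75, tolls 6≤48, distance 418≤526).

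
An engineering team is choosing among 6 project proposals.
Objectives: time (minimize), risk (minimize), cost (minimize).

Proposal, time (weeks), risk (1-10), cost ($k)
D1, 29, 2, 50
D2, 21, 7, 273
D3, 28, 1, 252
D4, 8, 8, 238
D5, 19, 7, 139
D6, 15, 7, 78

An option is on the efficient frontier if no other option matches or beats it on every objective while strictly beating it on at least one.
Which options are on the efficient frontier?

D1, D3, D4, D6

D1: not dominated (best cost).
D2: dominated by D5 (time 19≤21, risk 7≤7, cost 139≤273).
D3: not dominated (best risk).
D4: not dominated (best time).
D5: dominated by D6 (time 15≤19, risk 7≤7, cost 78≤139).
D6: not dominated.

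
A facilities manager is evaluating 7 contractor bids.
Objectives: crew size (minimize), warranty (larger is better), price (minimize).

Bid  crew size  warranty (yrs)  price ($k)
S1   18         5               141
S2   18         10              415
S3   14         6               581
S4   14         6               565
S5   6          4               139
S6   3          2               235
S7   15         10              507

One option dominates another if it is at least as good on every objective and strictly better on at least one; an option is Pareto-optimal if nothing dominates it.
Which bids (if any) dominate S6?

S1: worse on crew size (18 vs 3).
S2: worse on crew size (18 vs 3).
S3: worse on crew size (14 vs 3).
S4: worse on crew size (14 vs 3).
S5: worse on crew size (6 vs 3).
S7: worse on crew size (15 vs 3).
No option dominates S6.

none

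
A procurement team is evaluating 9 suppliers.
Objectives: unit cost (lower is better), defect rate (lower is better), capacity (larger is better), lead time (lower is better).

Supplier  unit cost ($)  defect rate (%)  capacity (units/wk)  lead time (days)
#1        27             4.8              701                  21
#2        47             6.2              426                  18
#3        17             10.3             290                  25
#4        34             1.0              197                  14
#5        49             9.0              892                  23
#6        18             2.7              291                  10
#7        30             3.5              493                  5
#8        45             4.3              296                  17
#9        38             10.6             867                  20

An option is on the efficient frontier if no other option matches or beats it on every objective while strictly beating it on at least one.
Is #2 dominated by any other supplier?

#7 vs #2: unit cost 30≤47, defect rate 3.5≤6.2, capacity 493≥426, lead time 5≤18 — #7 is at least as good on every objective and strictly better on at least one, so #7 dominates #2.

Yes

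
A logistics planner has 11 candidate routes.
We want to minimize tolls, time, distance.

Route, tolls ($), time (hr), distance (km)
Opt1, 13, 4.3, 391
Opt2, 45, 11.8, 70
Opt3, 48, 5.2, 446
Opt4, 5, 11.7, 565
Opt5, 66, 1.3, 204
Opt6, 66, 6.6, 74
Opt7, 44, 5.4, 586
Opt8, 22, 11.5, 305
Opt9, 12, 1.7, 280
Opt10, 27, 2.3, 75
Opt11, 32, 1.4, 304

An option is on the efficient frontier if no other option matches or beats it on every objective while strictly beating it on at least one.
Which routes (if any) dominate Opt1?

Opt9: tolls 12≤13, time 1.7≤4.3, distance 280≤391 — dominates Opt1.
Others (Opt2, Opt3, Opt4, Opt5, Opt6, Opt7, Opt8, Opt10, Opt11) are each worse than Opt1 on at least one objective.

Opt9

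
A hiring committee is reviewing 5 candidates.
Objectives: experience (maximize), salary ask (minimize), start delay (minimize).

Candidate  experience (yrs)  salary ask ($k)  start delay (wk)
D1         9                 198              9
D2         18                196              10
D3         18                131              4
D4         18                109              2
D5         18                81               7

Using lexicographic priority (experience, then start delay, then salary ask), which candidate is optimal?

First maximize experience: best is 18, kept {D2, D3, D4, D5}.
Then minimize start delay: best is 2, kept {D4}.

D4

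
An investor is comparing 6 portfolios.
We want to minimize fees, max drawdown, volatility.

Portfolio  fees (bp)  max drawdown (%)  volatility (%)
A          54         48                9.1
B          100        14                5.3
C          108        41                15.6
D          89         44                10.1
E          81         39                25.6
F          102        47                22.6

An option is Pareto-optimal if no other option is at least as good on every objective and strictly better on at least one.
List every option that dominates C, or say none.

B

B: fees 100≤108, max drawdown 14≤41, volatility 5.3≤15.6 — dominates C.
Others (A, D, E, F) are each worse than C on at least one objective.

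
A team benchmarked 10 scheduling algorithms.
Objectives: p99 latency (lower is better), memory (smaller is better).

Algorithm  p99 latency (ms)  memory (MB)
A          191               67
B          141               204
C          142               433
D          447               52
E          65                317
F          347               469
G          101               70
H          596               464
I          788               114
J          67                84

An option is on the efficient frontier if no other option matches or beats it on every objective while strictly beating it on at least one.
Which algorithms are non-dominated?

A: not dominated.
B: dominated by G (p99 latency 101≤141, memory 70≤204).
C: dominated by B (p99 latency 141≤142, memory 204≤433).
D: not dominated (best memory).
E: not dominated (best p99 latency).
F: dominated by A (p99 latency 191≤347, memory 67≤469).
G: not dominated.
H: dominated by A (p99 latency 191≤596, memory 67≤464).
I: dominated by A (p99 latency 191≤788, memory 67≤114).
J: not dominated.

A, D, E, G, J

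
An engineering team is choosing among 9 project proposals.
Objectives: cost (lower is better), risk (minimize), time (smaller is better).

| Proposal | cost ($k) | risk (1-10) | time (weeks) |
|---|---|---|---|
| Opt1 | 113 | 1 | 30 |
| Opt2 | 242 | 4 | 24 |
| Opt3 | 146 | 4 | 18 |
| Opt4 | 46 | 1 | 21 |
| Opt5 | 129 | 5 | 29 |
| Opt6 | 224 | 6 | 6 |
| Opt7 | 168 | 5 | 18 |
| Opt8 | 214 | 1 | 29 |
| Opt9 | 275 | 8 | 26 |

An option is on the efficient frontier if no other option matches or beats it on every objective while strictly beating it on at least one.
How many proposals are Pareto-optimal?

3

Opt1: dominated by Opt4 (cost 46≤113, risk 1≤1, time 21≤30).
Opt2: dominated by Opt3 (cost 146≤242, risk 4≤4, time 18≤24).
Opt3: not dominated.
Opt4: not dominated (best cost).
Opt5: dominated by Opt4 (cost 46≤129, risk 1≤5, time 21≤29).
Opt6: not dominated (best time).
Opt7: dominated by Opt3 (cost 146≤168, risk 4≤5, time 18≤18).
Opt8: dominated by Opt4 (cost 46≤214, risk 1≤1, time 21≤29).
Opt9: dominated by Opt2 (cost 242≤275, risk 4≤8, time 24≤26).
Pareto-optimal: Opt3, Opt4, Opt6 → 3.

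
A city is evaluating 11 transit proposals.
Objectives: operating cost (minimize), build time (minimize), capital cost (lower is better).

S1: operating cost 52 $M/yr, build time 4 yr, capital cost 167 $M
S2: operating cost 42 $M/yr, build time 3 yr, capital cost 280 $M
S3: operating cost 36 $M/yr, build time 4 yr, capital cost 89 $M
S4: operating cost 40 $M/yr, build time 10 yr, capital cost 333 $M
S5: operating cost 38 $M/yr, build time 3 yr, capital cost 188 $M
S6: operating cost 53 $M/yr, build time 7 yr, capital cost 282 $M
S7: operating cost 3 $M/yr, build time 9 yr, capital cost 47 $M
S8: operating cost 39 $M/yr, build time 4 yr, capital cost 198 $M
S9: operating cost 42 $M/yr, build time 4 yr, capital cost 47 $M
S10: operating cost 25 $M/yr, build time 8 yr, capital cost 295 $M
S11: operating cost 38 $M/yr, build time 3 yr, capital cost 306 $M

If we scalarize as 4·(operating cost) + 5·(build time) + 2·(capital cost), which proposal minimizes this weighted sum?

S1: 4·52 + 5·4 + 2·167 = 562
S2: 4·42 + 5·3 + 2·280 = 743
S3: 4·36 + 5·4 + 2·89 = 342
S4: 4·40 + 5·10 + 2·333 = 876
S5: 4·38 + 5·3 + 2·188 = 543
S6: 4·53 + 5·7 + 2·282 = 811
S7: 4·3 + 5·9 + 2·47 = 151
S8: 4·39 + 5·4 + 2·198 = 572
S9: 4·42 + 5·4 + 2·47 = 282
S10: 4·25 + 5·8 + 2·295 = 730
S11: 4·38 + 5·3 + 2·306 = 779
Lowest: S7 at 151.

S7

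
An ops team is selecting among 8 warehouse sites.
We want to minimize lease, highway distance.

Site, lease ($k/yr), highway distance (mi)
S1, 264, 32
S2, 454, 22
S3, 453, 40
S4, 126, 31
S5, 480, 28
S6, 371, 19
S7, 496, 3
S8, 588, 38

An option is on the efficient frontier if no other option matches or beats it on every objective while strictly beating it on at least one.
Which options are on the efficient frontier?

S4, S6, S7

S1: dominated by S4 (lease 126≤264, highway distance 31≤32).
S2: dominated by S6 (lease 371≤454, highway distance 19≤22).
S3: dominated by S1 (lease 264≤453, highway distance 32≤40).
S4: not dominated (best lease).
S5: dominated by S2 (lease 454≤480, highway distance 22≤28).
S6: not dominated.
S7: not dominated (best highway distance).
S8: dominated by S1 (lease 264≤588, highway distance 32≤38).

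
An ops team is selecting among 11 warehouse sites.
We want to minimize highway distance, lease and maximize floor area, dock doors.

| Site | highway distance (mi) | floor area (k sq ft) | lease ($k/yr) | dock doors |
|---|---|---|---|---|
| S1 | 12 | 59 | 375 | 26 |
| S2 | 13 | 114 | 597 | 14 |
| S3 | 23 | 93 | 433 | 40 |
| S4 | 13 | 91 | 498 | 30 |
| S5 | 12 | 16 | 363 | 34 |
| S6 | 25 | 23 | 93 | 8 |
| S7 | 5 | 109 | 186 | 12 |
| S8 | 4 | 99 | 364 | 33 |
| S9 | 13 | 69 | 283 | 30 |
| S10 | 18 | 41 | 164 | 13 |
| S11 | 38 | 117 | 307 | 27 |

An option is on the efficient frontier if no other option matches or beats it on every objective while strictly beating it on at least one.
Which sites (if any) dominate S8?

S1: worse on highway distance (12 vs 4).
S2: worse on highway distance (13 vs 4).
S3: worse on highway distance (23 vs 4).
S4: worse on highway distance (13 vs 4).
S5: worse on highway distance (12 vs 4).
S6: worse on highway distance (25 vs 4).
S7: worse on highway distance (5 vs 4).
S9: worse on highway distance (13 vs 4).
S10: worse on highway distance (18 vs 4).
S11: worse on highway distance (38 vs 4).
No option dominates S8.

none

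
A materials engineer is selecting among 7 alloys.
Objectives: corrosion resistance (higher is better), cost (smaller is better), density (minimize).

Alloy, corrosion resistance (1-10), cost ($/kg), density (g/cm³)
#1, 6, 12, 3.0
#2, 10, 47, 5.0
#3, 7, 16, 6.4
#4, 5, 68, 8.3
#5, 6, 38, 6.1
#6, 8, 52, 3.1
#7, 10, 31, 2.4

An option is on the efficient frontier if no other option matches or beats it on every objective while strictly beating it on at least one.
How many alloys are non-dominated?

3

#1: not dominated (best cost).
#2: dominated by #7 (corrosion resistance 10≥10, cost 31≤47, density 2.4≤5.0).
#3: not dominated.
#4: dominated by #1 (corrosion resistance 6≥5, cost 12≤68, density 3.0≤8.3).
#5: dominated by #1 (corrosion resistance 6≥6, cost 12≤38, density 3.0≤6.1).
#6: dominated by #7 (corrosion resistance 10≥8, cost 31≤52, density 2.4≤3.1).
#7: not dominated (best density).
Pareto-optimal: #1, #3, #7 → 3.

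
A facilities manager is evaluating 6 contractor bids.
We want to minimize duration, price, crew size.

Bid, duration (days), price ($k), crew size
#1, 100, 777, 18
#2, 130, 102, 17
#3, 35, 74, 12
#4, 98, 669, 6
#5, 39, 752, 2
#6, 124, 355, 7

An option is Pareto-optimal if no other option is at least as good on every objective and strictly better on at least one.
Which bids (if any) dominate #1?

#3: duration 35≤100, price 74≤777, crew size 12≤18 — dominates #1.
#4: duration 98≤100, price 669≤777, crew size 6≤18 — dominates #1.
#5: duration 39≤100, price 752≤777, crew size 2≤18 — dominates #1.
Others (#2, #6) are each worse than #1 on at least one objective.

#3, #4, #5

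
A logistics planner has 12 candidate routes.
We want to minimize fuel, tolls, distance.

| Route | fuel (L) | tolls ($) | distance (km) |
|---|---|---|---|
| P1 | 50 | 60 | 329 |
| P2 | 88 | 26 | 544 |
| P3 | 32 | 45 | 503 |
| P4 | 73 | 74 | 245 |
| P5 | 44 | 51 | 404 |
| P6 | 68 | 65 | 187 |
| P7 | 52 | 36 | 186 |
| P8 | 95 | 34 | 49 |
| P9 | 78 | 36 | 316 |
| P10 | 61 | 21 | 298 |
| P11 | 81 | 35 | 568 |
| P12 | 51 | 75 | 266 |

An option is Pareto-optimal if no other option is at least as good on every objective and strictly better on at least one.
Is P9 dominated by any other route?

P7 vs P9: fuel 52≤78, tolls 36≤36, distance 186≤316 — P7 is at least as good on every objective and strictly better on at least one, so P7 dominates P9.

Yes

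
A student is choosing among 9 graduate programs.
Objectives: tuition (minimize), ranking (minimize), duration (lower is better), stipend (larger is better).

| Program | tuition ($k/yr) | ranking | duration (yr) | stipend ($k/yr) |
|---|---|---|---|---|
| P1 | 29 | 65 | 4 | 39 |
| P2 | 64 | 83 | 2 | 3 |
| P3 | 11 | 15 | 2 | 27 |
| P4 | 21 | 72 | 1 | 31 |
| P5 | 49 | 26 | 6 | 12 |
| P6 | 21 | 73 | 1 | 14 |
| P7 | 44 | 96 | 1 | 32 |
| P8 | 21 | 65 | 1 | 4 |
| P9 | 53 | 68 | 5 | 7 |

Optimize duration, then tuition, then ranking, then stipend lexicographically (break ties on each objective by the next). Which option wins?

First minimize duration: best is 1, kept {P4, P6, P7, P8}.
Then minimize tuition: best is 21, kept {P4, P6, P8}.
Then minimize ranking: best is 65, kept {P8}.

P8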